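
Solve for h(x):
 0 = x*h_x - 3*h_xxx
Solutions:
 h(x) = C1 + Integral(C2*airyai(3^(2/3)*x/3) + C3*airybi(3^(2/3)*x/3), x)


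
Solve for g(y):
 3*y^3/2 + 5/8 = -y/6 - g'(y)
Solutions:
 g(y) = C1 - 3*y^4/8 - y^2/12 - 5*y/8


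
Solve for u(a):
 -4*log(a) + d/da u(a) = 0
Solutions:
 u(a) = C1 + 4*a*log(a) - 4*a


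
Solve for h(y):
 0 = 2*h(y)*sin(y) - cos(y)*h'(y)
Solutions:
 h(y) = C1/cos(y)^2


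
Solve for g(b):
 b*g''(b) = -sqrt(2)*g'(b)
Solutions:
 g(b) = C1 + C2*b^(1 - sqrt(2))


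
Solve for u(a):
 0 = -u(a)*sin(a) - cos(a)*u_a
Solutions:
 u(a) = C1*cos(a)


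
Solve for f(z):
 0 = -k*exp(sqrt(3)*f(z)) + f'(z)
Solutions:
 f(z) = sqrt(3)*(2*log(-1/(C1 + k*z)) - log(3))/6


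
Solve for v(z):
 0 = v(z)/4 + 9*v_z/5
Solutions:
 v(z) = C1*exp(-5*z/36)


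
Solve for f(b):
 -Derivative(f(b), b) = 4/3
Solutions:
 f(b) = C1 - 4*b/3


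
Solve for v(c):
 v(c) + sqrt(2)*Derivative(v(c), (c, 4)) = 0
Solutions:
 v(c) = (C1*sin(2^(3/8)*c/2) + C2*cos(2^(3/8)*c/2))*exp(-2^(3/8)*c/2) + (C3*sin(2^(3/8)*c/2) + C4*cos(2^(3/8)*c/2))*exp(2^(3/8)*c/2)


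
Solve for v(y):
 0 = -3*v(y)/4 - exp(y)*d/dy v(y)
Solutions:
 v(y) = C1*exp(3*exp(-y)/4)


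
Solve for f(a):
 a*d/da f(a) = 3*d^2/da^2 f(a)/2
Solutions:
 f(a) = C1 + C2*erfi(sqrt(3)*a/3)


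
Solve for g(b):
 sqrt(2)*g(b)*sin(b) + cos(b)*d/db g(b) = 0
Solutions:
 g(b) = C1*cos(b)^(sqrt(2))


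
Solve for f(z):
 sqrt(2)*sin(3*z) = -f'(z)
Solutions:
 f(z) = C1 + sqrt(2)*cos(3*z)/3


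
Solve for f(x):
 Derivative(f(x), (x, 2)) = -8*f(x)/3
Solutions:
 f(x) = C1*sin(2*sqrt(6)*x/3) + C2*cos(2*sqrt(6)*x/3)


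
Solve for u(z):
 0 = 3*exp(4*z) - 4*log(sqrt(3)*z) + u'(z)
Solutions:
 u(z) = C1 + 4*z*log(z) + 2*z*(-2 + log(3)) - 3*exp(4*z)/4


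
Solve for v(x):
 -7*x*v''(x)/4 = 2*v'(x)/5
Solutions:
 v(x) = C1 + C2*x^(27/35)


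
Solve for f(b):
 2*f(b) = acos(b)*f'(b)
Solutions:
 f(b) = C1*exp(2*Integral(1/acos(b), b))


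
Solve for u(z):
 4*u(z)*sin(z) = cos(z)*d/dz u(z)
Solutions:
 u(z) = C1/cos(z)^4


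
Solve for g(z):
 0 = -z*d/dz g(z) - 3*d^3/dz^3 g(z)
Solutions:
 g(z) = C1 + Integral(C2*airyai(-3^(2/3)*z/3) + C3*airybi(-3^(2/3)*z/3), z)


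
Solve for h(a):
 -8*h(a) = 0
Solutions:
 h(a) = 0


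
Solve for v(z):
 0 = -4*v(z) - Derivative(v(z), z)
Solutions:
 v(z) = C1*exp(-4*z)


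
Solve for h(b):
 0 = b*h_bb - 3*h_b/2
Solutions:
 h(b) = C1 + C2*b^(5/2)


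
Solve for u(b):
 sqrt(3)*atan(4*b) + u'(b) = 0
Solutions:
 u(b) = C1 - sqrt(3)*(b*atan(4*b) - log(16*b^2 + 1)/8)


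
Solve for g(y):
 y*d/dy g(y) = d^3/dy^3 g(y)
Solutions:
 g(y) = C1 + Integral(C2*airyai(y) + C3*airybi(y), y)


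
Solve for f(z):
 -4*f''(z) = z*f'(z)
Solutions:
 f(z) = C1 + C2*erf(sqrt(2)*z/4)


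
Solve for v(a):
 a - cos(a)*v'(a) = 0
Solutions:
 v(a) = C1 + Integral(a/cos(a), a)


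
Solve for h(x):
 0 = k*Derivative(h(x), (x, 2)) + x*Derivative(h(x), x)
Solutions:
 h(x) = C1 + C2*sqrt(k)*erf(sqrt(2)*x*sqrt(1/k)/2)


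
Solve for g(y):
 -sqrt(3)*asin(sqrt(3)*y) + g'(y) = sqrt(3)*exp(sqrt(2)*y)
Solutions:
 g(y) = C1 + sqrt(3)*(y*asin(sqrt(3)*y) + sqrt(3)*sqrt(1 - 3*y^2)/3) + sqrt(6)*exp(sqrt(2)*y)/2


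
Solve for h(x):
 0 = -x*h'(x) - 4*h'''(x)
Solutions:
 h(x) = C1 + Integral(C2*airyai(-2^(1/3)*x/2) + C3*airybi(-2^(1/3)*x/2), x)


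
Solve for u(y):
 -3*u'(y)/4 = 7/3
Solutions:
 u(y) = C1 - 28*y/9


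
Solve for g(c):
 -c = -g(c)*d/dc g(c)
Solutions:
 g(c) = -sqrt(C1 + c^2)
 g(c) = sqrt(C1 + c^2)


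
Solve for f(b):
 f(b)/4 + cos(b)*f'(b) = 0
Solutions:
 f(b) = C1*(sin(b) - 1)^(1/8)/(sin(b) + 1)^(1/8)


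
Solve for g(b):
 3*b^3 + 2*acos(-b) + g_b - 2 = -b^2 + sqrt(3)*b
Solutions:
 g(b) = C1 - 3*b^4/4 - b^3/3 + sqrt(3)*b^2/2 - 2*b*acos(-b) + 2*b - 2*sqrt(1 - b^2)


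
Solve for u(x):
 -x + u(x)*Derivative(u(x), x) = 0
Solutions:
 u(x) = -sqrt(C1 + x^2)
 u(x) = sqrt(C1 + x^2)


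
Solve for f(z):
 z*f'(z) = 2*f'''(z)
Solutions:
 f(z) = C1 + Integral(C2*airyai(2^(2/3)*z/2) + C3*airybi(2^(2/3)*z/2), z)


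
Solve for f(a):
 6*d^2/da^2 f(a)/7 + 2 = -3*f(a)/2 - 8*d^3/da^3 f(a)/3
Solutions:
 f(a) = C1*exp(a*(-6 + 3*3^(1/3)/(14*sqrt(2422) + 689)^(1/3) + 3^(2/3)*(14*sqrt(2422) + 689)^(1/3))/56)*sin(3*3^(1/6)*a*(-(14*sqrt(2422) + 689)^(1/3) + 3^(2/3)/(14*sqrt(2422) + 689)^(1/3))/56) + C2*exp(a*(-6 + 3*3^(1/3)/(14*sqrt(2422) + 689)^(1/3) + 3^(2/3)*(14*sqrt(2422) + 689)^(1/3))/56)*cos(3*3^(1/6)*a*(-(14*sqrt(2422) + 689)^(1/3) + 3^(2/3)/(14*sqrt(2422) + 689)^(1/3))/56) + C3*exp(-a*(3*3^(1/3)/(14*sqrt(2422) + 689)^(1/3) + 3 + 3^(2/3)*(14*sqrt(2422) + 689)^(1/3))/28) - 4/3


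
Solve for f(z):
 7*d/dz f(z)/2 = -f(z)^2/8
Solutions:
 f(z) = 28/(C1 + z)


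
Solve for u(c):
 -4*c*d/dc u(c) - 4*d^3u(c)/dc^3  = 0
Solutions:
 u(c) = C1 + Integral(C2*airyai(-c) + C3*airybi(-c), c)


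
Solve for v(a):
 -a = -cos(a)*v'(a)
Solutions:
 v(a) = C1 + Integral(a/cos(a), a)


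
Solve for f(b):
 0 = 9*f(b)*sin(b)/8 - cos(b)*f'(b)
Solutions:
 f(b) = C1/cos(b)^(9/8)


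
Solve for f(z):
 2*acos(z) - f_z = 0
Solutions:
 f(z) = C1 + 2*z*acos(z) - 2*sqrt(1 - z^2)


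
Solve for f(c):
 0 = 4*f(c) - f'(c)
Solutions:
 f(c) = C1*exp(4*c)


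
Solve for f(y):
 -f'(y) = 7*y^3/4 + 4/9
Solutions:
 f(y) = C1 - 7*y^4/16 - 4*y/9


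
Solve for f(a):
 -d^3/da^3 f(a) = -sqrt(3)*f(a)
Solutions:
 f(a) = C3*exp(3^(1/6)*a) + (C1*sin(3^(2/3)*a/2) + C2*cos(3^(2/3)*a/2))*exp(-3^(1/6)*a/2)


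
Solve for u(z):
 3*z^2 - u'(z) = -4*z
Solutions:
 u(z) = C1 + z^3 + 2*z^2


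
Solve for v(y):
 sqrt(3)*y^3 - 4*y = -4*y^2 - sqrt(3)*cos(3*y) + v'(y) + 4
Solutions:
 v(y) = C1 + sqrt(3)*y^4/4 + 4*y^3/3 - 2*y^2 - 4*y + sqrt(3)*sin(3*y)/3


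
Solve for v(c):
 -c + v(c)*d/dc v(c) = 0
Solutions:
 v(c) = -sqrt(C1 + c^2)
 v(c) = sqrt(C1 + c^2)


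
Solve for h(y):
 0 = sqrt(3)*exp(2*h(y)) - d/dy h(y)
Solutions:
 h(y) = log(-sqrt(-1/(C1 + sqrt(3)*y))) - log(2)/2
 h(y) = log(-1/(C1 + sqrt(3)*y))/2 - log(2)/2


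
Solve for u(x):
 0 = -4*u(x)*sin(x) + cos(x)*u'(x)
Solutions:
 u(x) = C1/cos(x)^4


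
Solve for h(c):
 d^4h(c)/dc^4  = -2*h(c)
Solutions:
 h(c) = (C1*sin(2^(3/4)*c/2) + C2*cos(2^(3/4)*c/2))*exp(-2^(3/4)*c/2) + (C3*sin(2^(3/4)*c/2) + C4*cos(2^(3/4)*c/2))*exp(2^(3/4)*c/2)


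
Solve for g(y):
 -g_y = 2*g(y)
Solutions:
 g(y) = C1*exp(-2*y)


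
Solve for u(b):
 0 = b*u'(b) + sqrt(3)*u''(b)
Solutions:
 u(b) = C1 + C2*erf(sqrt(2)*3^(3/4)*b/6)


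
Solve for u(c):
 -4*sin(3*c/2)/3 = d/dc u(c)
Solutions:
 u(c) = C1 + 8*cos(3*c/2)/9


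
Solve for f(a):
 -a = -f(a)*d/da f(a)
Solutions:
 f(a) = -sqrt(C1 + a^2)
 f(a) = sqrt(C1 + a^2)


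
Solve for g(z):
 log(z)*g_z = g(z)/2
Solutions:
 g(z) = C1*exp(li(z)/2)


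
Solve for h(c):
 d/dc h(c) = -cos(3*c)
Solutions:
 h(c) = C1 - sin(3*c)/3


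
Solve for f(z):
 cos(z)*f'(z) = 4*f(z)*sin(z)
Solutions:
 f(z) = C1/cos(z)^4


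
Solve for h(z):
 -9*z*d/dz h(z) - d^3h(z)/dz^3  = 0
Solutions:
 h(z) = C1 + Integral(C2*airyai(-3^(2/3)*z) + C3*airybi(-3^(2/3)*z), z)


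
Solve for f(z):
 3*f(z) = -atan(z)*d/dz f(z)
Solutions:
 f(z) = C1*exp(-3*Integral(1/atan(z), z))


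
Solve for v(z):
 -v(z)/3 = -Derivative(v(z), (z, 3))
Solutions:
 v(z) = C3*exp(3^(2/3)*z/3) + (C1*sin(3^(1/6)*z/2) + C2*cos(3^(1/6)*z/2))*exp(-3^(2/3)*z/6)


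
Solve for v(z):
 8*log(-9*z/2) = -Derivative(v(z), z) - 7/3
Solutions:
 v(z) = C1 - 8*z*log(-z) + z*(-16*log(3) + 8*log(2) + 17/3)


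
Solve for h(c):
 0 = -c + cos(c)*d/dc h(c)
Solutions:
 h(c) = C1 + Integral(c/cos(c), c)


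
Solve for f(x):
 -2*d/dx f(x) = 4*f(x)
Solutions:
 f(x) = C1*exp(-2*x)


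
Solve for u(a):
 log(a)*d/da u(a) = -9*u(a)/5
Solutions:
 u(a) = C1*exp(-9*li(a)/5)


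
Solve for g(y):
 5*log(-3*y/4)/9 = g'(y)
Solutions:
 g(y) = C1 + 5*y*log(-y)/9 + 5*y*(-2*log(2) - 1 + log(3))/9


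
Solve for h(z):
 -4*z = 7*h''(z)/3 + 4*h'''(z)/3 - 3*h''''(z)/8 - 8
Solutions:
 h(z) = C1 + C2*z + C3*exp(2*z*(8 - sqrt(190))/9) + C4*exp(2*z*(8 + sqrt(190))/9) - 2*z^3/7 + 108*z^2/49


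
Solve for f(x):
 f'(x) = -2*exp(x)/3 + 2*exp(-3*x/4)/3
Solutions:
 f(x) = C1 - 2*exp(x)/3 - 8*exp(-3*x/4)/9


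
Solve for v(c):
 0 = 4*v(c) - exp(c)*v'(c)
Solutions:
 v(c) = C1*exp(-4*exp(-c))


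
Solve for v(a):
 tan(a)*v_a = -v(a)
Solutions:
 v(a) = C1/sin(a)


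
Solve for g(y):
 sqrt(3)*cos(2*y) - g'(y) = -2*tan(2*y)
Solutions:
 g(y) = C1 - log(cos(2*y)) + sqrt(3)*sin(2*y)/2


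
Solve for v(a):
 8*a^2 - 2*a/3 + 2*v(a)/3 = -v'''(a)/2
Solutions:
 v(a) = C3*exp(-6^(2/3)*a/3) - 12*a^2 + a + (C1*sin(2^(2/3)*3^(1/6)*a/2) + C2*cos(2^(2/3)*3^(1/6)*a/2))*exp(6^(2/3)*a/6)


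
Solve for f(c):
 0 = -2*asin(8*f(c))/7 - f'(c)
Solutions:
 Integral(1/asin(8*_y), (_y, f(c))) = C1 - 2*c/7


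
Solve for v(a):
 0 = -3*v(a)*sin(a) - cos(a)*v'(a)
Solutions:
 v(a) = C1*cos(a)^3


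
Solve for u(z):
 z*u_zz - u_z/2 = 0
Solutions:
 u(z) = C1 + C2*z^(3/2)


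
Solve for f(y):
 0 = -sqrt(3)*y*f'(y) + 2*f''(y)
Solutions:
 f(y) = C1 + C2*erfi(3^(1/4)*y/2)


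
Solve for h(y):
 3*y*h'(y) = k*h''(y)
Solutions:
 h(y) = C1 + C2*erf(sqrt(6)*y*sqrt(-1/k)/2)/sqrt(-1/k)


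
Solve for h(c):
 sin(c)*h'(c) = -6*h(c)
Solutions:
 h(c) = C1*(cos(c)^3 + 3*cos(c)^2 + 3*cos(c) + 1)/(cos(c)^3 - 3*cos(c)^2 + 3*cos(c) - 1)


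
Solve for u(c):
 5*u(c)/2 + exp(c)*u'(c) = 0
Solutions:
 u(c) = C1*exp(5*exp(-c)/2)


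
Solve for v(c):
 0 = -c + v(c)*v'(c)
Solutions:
 v(c) = -sqrt(C1 + c^2)
 v(c) = sqrt(C1 + c^2)


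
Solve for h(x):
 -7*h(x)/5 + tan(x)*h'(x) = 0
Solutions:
 h(x) = C1*sin(x)^(7/5)


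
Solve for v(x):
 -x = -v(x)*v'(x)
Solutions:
 v(x) = -sqrt(C1 + x^2)
 v(x) = sqrt(C1 + x^2)


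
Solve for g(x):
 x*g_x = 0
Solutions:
 g(x) = C1


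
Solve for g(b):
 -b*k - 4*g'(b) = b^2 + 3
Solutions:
 g(b) = C1 - b^3/12 - b^2*k/8 - 3*b/4


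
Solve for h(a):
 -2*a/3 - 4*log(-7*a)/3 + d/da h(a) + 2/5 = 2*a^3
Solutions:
 h(a) = C1 + a^4/2 + a^2/3 + 4*a*log(-a)/3 + 2*a*(-13 + 10*log(7))/15


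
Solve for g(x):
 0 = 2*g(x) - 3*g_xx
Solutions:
 g(x) = C1*exp(-sqrt(6)*x/3) + C2*exp(sqrt(6)*x/3)


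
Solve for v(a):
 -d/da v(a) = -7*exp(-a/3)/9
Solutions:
 v(a) = C1 - 7*exp(-a/3)/3


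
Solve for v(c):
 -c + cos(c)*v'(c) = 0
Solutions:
 v(c) = C1 + Integral(c/cos(c), c)


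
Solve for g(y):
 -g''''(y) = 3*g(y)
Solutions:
 g(y) = (C1*sin(sqrt(2)*3^(1/4)*y/2) + C2*cos(sqrt(2)*3^(1/4)*y/2))*exp(-sqrt(2)*3^(1/4)*y/2) + (C3*sin(sqrt(2)*3^(1/4)*y/2) + C4*cos(sqrt(2)*3^(1/4)*y/2))*exp(sqrt(2)*3^(1/4)*y/2)


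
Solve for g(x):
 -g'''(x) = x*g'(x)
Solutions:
 g(x) = C1 + Integral(C2*airyai(-x) + C3*airybi(-x), x)


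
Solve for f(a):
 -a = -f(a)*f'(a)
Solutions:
 f(a) = -sqrt(C1 + a^2)
 f(a) = sqrt(C1 + a^2)


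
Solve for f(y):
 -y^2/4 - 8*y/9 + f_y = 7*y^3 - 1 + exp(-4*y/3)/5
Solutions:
 f(y) = C1 + 7*y^4/4 + y^3/12 + 4*y^2/9 - y - 3*exp(-4*y/3)/20


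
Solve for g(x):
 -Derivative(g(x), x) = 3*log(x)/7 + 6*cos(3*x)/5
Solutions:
 g(x) = C1 - 3*x*log(x)/7 + 3*x/7 - 2*sin(3*x)/5


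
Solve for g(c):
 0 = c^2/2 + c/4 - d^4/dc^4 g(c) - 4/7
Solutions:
 g(c) = C1 + C2*c + C3*c^2 + C4*c^3 + c^6/720 + c^5/480 - c^4/42


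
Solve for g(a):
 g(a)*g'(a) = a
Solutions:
 g(a) = -sqrt(C1 + a^2)
 g(a) = sqrt(C1 + a^2)


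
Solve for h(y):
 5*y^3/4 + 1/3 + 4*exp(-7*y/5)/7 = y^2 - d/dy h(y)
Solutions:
 h(y) = C1 - 5*y^4/16 + y^3/3 - y/3 + 20*exp(-7*y/5)/49


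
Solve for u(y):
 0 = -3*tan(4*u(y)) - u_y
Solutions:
 u(y) = -asin(C1*exp(-12*y))/4 + pi/4
 u(y) = asin(C1*exp(-12*y))/4


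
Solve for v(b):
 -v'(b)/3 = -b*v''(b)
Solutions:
 v(b) = C1 + C2*b^(4/3)


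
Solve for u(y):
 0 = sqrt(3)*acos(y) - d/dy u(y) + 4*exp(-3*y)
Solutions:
 u(y) = C1 + sqrt(3)*y*acos(y) - sqrt(3)*sqrt(1 - y^2) - 4*exp(-3*y)/3


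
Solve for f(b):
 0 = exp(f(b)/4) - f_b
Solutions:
 f(b) = 4*log(-1/(C1 + b)) + 8*log(2)


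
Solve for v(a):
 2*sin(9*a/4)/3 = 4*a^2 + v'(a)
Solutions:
 v(a) = C1 - 4*a^3/3 - 8*cos(9*a/4)/27


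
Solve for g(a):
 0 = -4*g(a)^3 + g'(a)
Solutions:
 g(a) = -sqrt(2)*sqrt(-1/(C1 + 4*a))/2
 g(a) = sqrt(2)*sqrt(-1/(C1 + 4*a))/2


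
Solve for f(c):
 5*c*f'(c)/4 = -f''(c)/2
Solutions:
 f(c) = C1 + C2*erf(sqrt(5)*c/2)


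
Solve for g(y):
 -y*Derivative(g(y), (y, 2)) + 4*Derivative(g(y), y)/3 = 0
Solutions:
 g(y) = C1 + C2*y^(7/3)


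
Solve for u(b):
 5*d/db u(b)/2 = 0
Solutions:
 u(b) = C1


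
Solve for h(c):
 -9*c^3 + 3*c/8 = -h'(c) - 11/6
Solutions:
 h(c) = C1 + 9*c^4/4 - 3*c^2/16 - 11*c/6


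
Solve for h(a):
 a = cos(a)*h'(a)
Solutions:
 h(a) = C1 + Integral(a/cos(a), a)


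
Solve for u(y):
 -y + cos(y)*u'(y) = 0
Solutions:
 u(y) = C1 + Integral(y/cos(y), y)


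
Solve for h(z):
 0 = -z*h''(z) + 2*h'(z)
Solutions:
 h(z) = C1 + C2*z^3


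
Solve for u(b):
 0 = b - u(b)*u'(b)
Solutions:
 u(b) = -sqrt(C1 + b^2)
 u(b) = sqrt(C1 + b^2)


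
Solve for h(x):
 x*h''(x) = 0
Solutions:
 h(x) = C1 + C2*x


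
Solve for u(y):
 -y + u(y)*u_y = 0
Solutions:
 u(y) = -sqrt(C1 + y^2)
 u(y) = sqrt(C1 + y^2)


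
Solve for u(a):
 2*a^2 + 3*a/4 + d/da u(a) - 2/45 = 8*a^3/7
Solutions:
 u(a) = C1 + 2*a^4/7 - 2*a^3/3 - 3*a^2/8 + 2*a/45


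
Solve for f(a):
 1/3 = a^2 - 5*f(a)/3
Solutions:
 f(a) = 3*a^2/5 - 1/5


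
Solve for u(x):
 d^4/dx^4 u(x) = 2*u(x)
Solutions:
 u(x) = C1*exp(-2^(1/4)*x) + C2*exp(2^(1/4)*x) + C3*sin(2^(1/4)*x) + C4*cos(2^(1/4)*x)


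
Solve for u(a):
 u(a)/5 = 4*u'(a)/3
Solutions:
 u(a) = C1*exp(3*a/20)


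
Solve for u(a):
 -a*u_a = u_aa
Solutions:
 u(a) = C1 + C2*erf(sqrt(2)*a/2)


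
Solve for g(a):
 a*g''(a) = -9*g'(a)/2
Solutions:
 g(a) = C1 + C2/a^(7/2)


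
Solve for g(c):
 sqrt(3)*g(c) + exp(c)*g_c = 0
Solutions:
 g(c) = C1*exp(sqrt(3)*exp(-c))


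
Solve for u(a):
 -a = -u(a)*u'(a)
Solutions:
 u(a) = -sqrt(C1 + a^2)
 u(a) = sqrt(C1 + a^2)


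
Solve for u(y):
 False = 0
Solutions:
 u(y) = C1 + zoo*y - 5*log(cos(3*y/4))/3


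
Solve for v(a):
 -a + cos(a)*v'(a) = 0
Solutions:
 v(a) = C1 + Integral(a/cos(a), a)


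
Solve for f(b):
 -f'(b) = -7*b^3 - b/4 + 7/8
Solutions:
 f(b) = C1 + 7*b^4/4 + b^2/8 - 7*b/8


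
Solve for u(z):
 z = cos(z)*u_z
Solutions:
 u(z) = C1 + Integral(z/cos(z), z)


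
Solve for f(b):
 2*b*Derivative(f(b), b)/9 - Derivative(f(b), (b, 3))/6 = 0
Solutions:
 f(b) = C1 + Integral(C2*airyai(6^(2/3)*b/3) + C3*airybi(6^(2/3)*b/3), b)


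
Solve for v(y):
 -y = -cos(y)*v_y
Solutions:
 v(y) = C1 + Integral(y/cos(y), y)


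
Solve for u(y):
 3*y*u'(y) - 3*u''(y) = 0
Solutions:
 u(y) = C1 + C2*erfi(sqrt(2)*y/2)


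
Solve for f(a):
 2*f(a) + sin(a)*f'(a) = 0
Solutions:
 f(a) = C1*(cos(a) + 1)/(cos(a) - 1)


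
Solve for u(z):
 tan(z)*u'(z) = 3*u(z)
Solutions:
 u(z) = C1*sin(z)^3


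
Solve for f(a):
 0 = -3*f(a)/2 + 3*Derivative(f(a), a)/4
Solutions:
 f(a) = C1*exp(2*a)


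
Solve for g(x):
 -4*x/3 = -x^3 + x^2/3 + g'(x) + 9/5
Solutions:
 g(x) = C1 + x^4/4 - x^3/9 - 2*x^2/3 - 9*x/5


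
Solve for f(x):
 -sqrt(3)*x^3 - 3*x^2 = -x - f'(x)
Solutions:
 f(x) = C1 + sqrt(3)*x^4/4 + x^3 - x^2/2


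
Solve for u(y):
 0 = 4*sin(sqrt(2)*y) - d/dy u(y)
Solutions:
 u(y) = C1 - 2*sqrt(2)*cos(sqrt(2)*y)


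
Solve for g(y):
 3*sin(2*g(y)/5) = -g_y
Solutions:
 3*y + 5*log(cos(2*g(y)/5) - 1)/4 - 5*log(cos(2*g(y)/5) + 1)/4 = C1


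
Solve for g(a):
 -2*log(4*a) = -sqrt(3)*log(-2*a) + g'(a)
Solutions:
 g(a) = C1 - a*(2 - sqrt(3))*log(a) + a*(-4*log(2) - sqrt(3) + sqrt(3)*log(2) + 2 + sqrt(3)*I*pi)


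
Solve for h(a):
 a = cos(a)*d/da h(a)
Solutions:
 h(a) = C1 + Integral(a/cos(a), a)


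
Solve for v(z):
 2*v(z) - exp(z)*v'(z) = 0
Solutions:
 v(z) = C1*exp(-2*exp(-z))


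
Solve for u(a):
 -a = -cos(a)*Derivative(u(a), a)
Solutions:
 u(a) = C1 + Integral(a/cos(a), a)


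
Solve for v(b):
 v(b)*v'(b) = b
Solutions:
 v(b) = -sqrt(C1 + b^2)
 v(b) = sqrt(C1 + b^2)


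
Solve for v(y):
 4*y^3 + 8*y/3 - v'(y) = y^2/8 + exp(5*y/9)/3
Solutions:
 v(y) = C1 + y^4 - y^3/24 + 4*y^2/3 - 3*exp(5*y/9)/5


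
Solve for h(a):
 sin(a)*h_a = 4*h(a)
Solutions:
 h(a) = C1*(cos(a)^2 - 2*cos(a) + 1)/(cos(a)^2 + 2*cos(a) + 1)


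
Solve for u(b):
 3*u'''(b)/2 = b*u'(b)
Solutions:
 u(b) = C1 + Integral(C2*airyai(2^(1/3)*3^(2/3)*b/3) + C3*airybi(2^(1/3)*3^(2/3)*b/3), b)


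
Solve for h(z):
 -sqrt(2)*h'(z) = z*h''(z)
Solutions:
 h(z) = C1 + C2*z^(1 - sqrt(2))


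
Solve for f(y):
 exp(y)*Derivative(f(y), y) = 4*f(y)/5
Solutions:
 f(y) = C1*exp(-4*exp(-y)/5)


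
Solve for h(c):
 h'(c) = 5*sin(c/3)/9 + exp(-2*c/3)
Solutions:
 h(c) = C1 - 5*cos(c/3)/3 - 3*exp(-2*c/3)/2


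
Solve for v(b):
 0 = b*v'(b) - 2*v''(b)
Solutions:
 v(b) = C1 + C2*erfi(b/2)


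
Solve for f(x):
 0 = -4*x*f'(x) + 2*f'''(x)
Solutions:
 f(x) = C1 + Integral(C2*airyai(2^(1/3)*x) + C3*airybi(2^(1/3)*x), x)


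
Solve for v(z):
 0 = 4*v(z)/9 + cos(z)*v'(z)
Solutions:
 v(z) = C1*(sin(z) - 1)^(2/9)/(sin(z) + 1)^(2/9)


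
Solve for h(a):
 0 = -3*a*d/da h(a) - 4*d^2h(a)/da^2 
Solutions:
 h(a) = C1 + C2*erf(sqrt(6)*a/4)


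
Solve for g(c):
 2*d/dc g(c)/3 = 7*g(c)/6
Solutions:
 g(c) = C1*exp(7*c/4)


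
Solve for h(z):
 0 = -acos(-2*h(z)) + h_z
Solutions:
 Integral(1/acos(-2*_y), (_y, h(z))) = C1 + z


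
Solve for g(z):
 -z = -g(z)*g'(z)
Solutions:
 g(z) = -sqrt(C1 + z^2)
 g(z) = sqrt(C1 + z^2)


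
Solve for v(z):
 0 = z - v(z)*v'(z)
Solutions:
 v(z) = -sqrt(C1 + z^2)
 v(z) = sqrt(C1 + z^2)


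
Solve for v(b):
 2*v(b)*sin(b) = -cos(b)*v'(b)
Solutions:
 v(b) = C1*cos(b)^2


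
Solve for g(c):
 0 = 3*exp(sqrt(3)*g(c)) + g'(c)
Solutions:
 g(c) = sqrt(3)*(2*log(1/(C1 + 3*c)) - log(3))/6


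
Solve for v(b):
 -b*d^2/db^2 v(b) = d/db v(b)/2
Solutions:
 v(b) = C1 + C2*sqrt(b)


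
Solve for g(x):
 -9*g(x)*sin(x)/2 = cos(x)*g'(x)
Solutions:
 g(x) = C1*cos(x)^(9/2)


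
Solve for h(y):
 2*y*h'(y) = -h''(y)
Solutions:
 h(y) = C1 + C2*erf(y)


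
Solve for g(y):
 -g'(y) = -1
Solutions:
 g(y) = C1 + y


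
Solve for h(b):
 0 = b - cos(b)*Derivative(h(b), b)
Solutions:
 h(b) = C1 + Integral(b/cos(b), b)


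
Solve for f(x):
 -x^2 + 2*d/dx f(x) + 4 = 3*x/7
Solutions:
 f(x) = C1 + x^3/6 + 3*x^2/28 - 2*x


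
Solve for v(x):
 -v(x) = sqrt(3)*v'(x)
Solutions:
 v(x) = C1*exp(-sqrt(3)*x/3)


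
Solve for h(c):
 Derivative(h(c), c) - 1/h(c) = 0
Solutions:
 h(c) = -sqrt(C1 + 2*c)
 h(c) = sqrt(C1 + 2*c)


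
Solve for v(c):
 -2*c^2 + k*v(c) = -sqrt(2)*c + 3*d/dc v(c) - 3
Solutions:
 v(c) = C1*exp(c*k/3) + 2*c^2/k - sqrt(2)*c/k + 12*c/k^2 - 3/k - 3*sqrt(2)/k^2 + 36/k^3


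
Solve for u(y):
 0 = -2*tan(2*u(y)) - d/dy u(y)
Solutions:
 u(y) = -asin(C1*exp(-4*y))/2 + pi/2
 u(y) = asin(C1*exp(-4*y))/2


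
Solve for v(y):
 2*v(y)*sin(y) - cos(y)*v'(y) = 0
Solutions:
 v(y) = C1/cos(y)^2


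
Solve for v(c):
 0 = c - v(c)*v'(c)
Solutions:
 v(c) = -sqrt(C1 + c^2)
 v(c) = sqrt(C1 + c^2)


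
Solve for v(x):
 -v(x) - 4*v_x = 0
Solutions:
 v(x) = C1*exp(-x/4)


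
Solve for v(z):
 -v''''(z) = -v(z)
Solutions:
 v(z) = C1*exp(-z) + C2*exp(z) + C3*sin(z) + C4*cos(z)


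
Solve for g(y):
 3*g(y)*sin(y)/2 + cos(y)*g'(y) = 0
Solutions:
 g(y) = C1*cos(y)^(3/2)


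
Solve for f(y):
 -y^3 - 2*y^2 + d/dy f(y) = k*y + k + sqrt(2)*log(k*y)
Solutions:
 f(y) = C1 + k*y^2/2 + y^4/4 + 2*y^3/3 + y*(k - sqrt(2)) + sqrt(2)*y*log(k*y)


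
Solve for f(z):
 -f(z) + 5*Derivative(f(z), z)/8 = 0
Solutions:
 f(z) = C1*exp(8*z/5)


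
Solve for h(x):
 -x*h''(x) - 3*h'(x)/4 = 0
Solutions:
 h(x) = C1 + C2*x^(1/4)


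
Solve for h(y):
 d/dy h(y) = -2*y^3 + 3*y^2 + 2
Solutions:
 h(y) = C1 - y^4/2 + y^3 + 2*y


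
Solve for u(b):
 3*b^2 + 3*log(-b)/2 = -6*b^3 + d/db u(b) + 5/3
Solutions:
 u(b) = C1 + 3*b^4/2 + b^3 + 3*b*log(-b)/2 - 19*b/6


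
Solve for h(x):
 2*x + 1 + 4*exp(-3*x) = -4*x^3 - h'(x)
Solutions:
 h(x) = C1 - x^4 - x^2 - x + 4*exp(-3*x)/3


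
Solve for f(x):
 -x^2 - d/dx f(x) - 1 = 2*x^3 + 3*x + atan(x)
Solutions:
 f(x) = C1 - x^4/2 - x^3/3 - 3*x^2/2 - x*atan(x) - x + log(x^2 + 1)/2


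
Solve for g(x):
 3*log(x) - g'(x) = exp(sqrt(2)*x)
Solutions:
 g(x) = C1 + 3*x*log(x) - 3*x - sqrt(2)*exp(sqrt(2)*x)/2


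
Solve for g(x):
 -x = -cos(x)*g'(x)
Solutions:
 g(x) = C1 + Integral(x/cos(x), x)


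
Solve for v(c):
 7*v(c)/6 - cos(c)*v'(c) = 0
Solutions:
 v(c) = C1*(sin(c) + 1)^(7/12)/(sin(c) - 1)^(7/12)


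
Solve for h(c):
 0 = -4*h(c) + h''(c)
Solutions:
 h(c) = C1*exp(-2*c) + C2*exp(2*c)


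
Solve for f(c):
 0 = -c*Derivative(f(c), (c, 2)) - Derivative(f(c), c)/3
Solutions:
 f(c) = C1 + C2*c^(2/3)


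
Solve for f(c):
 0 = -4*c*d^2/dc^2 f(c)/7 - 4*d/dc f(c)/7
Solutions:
 f(c) = C1 + C2*log(c)


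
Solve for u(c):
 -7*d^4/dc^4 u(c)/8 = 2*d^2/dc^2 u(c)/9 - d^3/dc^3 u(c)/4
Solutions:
 u(c) = C1 + C2*c + (C3*sin(sqrt(103)*c/21) + C4*cos(sqrt(103)*c/21))*exp(c/7)


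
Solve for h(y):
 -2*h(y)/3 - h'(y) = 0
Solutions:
 h(y) = C1*exp(-2*y/3)


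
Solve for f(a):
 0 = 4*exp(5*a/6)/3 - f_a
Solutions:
 f(a) = C1 + 8*exp(5*a/6)/5


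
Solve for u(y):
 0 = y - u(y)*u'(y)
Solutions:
 u(y) = -sqrt(C1 + y^2)
 u(y) = sqrt(C1 + y^2)


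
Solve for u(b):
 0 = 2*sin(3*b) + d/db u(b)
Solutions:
 u(b) = C1 + 2*cos(3*b)/3


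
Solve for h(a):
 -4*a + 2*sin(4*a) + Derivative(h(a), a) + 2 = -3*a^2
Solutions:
 h(a) = C1 - a^3 + 2*a^2 - 2*a + cos(4*a)/2


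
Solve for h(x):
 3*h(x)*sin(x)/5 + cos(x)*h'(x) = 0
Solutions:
 h(x) = C1*cos(x)^(3/5)


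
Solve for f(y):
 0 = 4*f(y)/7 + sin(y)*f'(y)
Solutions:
 f(y) = C1*(cos(y) + 1)^(2/7)/(cos(y) - 1)^(2/7)


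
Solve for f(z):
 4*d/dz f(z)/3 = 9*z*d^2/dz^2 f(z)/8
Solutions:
 f(z) = C1 + C2*z^(59/27)


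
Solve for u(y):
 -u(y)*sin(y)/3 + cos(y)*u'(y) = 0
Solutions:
 u(y) = C1/cos(y)^(1/3)


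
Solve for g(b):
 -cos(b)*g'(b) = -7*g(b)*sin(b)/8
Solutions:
 g(b) = C1/cos(b)^(7/8)


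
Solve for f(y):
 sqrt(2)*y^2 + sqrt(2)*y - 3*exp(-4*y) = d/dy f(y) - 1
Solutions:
 f(y) = C1 + sqrt(2)*y^3/3 + sqrt(2)*y^2/2 + y + 3*exp(-4*y)/4


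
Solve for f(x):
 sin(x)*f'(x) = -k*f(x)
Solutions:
 f(x) = C1*exp(k*(-log(cos(x) - 1) + log(cos(x) + 1))/2)


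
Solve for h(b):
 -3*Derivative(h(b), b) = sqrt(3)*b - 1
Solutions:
 h(b) = C1 - sqrt(3)*b^2/6 + b/3


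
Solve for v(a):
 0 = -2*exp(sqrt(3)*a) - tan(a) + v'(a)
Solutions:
 v(a) = C1 + 2*sqrt(3)*exp(sqrt(3)*a)/3 - log(cos(a))


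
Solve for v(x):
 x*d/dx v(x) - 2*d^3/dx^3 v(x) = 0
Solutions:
 v(x) = C1 + Integral(C2*airyai(2^(2/3)*x/2) + C3*airybi(2^(2/3)*x/2), x)


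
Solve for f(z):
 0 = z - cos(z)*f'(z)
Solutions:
 f(z) = C1 + Integral(z/cos(z), z)


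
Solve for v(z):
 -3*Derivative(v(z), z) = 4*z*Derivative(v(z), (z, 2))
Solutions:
 v(z) = C1 + C2*z^(1/4)


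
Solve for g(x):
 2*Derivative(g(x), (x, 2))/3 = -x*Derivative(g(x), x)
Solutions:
 g(x) = C1 + C2*erf(sqrt(3)*x/2)


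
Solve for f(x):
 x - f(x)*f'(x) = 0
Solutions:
 f(x) = -sqrt(C1 + x^2)
 f(x) = sqrt(C1 + x^2)


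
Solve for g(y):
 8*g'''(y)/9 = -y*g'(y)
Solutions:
 g(y) = C1 + Integral(C2*airyai(-3^(2/3)*y/2) + C3*airybi(-3^(2/3)*y/2), y)


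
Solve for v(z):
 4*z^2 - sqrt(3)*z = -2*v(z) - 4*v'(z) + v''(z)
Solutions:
 v(z) = C1*exp(z*(2 - sqrt(6))) + C2*exp(z*(2 + sqrt(6))) - 2*z^2 + sqrt(3)*z/2 + 8*z - 18 - sqrt(3)


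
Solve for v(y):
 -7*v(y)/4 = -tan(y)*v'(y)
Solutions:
 v(y) = C1*sin(y)^(7/4)


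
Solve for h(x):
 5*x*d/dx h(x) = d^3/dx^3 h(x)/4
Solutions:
 h(x) = C1 + Integral(C2*airyai(20^(1/3)*x) + C3*airybi(20^(1/3)*x), x)


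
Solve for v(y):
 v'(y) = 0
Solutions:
 v(y) = C1


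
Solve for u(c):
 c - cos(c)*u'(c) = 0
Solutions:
 u(c) = C1 + Integral(c/cos(c), c)


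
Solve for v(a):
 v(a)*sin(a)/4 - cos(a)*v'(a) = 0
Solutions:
 v(a) = C1/cos(a)^(1/4)


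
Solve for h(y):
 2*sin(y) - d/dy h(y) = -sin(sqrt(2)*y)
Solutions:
 h(y) = C1 - 2*cos(y) - sqrt(2)*cos(sqrt(2)*y)/2


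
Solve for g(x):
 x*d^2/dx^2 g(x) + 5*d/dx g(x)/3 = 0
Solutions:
 g(x) = C1 + C2/x^(2/3)


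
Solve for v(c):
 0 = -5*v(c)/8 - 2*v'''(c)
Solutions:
 v(c) = C3*exp(-2^(2/3)*5^(1/3)*c/4) + (C1*sin(2^(2/3)*sqrt(3)*5^(1/3)*c/8) + C2*cos(2^(2/3)*sqrt(3)*5^(1/3)*c/8))*exp(2^(2/3)*5^(1/3)*c/8)


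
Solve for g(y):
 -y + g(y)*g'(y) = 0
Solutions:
 g(y) = -sqrt(C1 + y^2)
 g(y) = sqrt(C1 + y^2)


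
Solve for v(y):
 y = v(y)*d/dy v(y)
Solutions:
 v(y) = -sqrt(C1 + y^2)
 v(y) = sqrt(C1 + y^2)


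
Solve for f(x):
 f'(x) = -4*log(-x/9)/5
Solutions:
 f(x) = C1 - 4*x*log(-x)/5 + 4*x*(1 + 2*log(3))/5


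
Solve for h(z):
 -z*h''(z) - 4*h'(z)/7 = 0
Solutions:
 h(z) = C1 + C2*z^(3/7)


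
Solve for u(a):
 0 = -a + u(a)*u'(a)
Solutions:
 u(a) = -sqrt(C1 + a^2)
 u(a) = sqrt(C1 + a^2)


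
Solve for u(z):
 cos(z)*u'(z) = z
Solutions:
 u(z) = C1 + Integral(z/cos(z), z)


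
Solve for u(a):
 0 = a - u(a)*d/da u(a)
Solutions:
 u(a) = -sqrt(C1 + a^2)
 u(a) = sqrt(C1 + a^2)


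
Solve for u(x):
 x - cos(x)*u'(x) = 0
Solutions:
 u(x) = C1 + Integral(x/cos(x), x)


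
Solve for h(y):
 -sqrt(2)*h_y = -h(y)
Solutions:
 h(y) = C1*exp(sqrt(2)*y/2)


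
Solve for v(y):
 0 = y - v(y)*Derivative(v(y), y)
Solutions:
 v(y) = -sqrt(C1 + y^2)
 v(y) = sqrt(C1 + y^2)


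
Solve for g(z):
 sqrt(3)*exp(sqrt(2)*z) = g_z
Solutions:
 g(z) = C1 + sqrt(6)*exp(sqrt(2)*z)/2


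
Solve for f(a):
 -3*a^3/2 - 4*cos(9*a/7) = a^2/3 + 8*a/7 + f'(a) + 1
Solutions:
 f(a) = C1 - 3*a^4/8 - a^3/9 - 4*a^2/7 - a - 28*sin(9*a/7)/9


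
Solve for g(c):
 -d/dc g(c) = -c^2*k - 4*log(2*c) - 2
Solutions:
 g(c) = C1 + c^3*k/3 + 4*c*log(c) - 2*c + c*log(16)


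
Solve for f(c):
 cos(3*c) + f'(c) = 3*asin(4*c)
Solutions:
 f(c) = C1 + 3*c*asin(4*c) + 3*sqrt(1 - 16*c^2)/4 - sin(3*c)/3


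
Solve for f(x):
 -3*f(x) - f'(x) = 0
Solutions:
 f(x) = C1*exp(-3*x)


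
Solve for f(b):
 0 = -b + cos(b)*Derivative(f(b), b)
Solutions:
 f(b) = C1 + Integral(b/cos(b), b)


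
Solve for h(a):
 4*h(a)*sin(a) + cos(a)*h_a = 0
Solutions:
 h(a) = C1*cos(a)^4


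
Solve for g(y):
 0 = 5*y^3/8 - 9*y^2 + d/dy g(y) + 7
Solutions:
 g(y) = C1 - 5*y^4/32 + 3*y^3 - 7*y


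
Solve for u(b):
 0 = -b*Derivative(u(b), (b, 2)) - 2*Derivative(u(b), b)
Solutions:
 u(b) = C1 + C2/b


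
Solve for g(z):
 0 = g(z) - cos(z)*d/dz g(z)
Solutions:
 g(z) = C1*sqrt(sin(z) + 1)/sqrt(sin(z) - 1)


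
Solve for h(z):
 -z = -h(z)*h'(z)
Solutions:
 h(z) = -sqrt(C1 + z^2)
 h(z) = sqrt(C1 + z^2)


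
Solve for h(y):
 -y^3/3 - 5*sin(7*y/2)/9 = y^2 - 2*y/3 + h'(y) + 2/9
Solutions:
 h(y) = C1 - y^4/12 - y^3/3 + y^2/3 - 2*y/9 + 10*cos(7*y/2)/63


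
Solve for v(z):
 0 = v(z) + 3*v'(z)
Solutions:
 v(z) = C1*exp(-z/3)


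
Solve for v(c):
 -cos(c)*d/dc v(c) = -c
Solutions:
 v(c) = C1 + Integral(c/cos(c), c)


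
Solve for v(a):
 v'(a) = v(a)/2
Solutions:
 v(a) = C1*exp(a/2)


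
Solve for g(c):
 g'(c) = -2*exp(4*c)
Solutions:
 g(c) = C1 - exp(4*c)/2


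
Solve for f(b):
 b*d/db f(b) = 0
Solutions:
 f(b) = C1


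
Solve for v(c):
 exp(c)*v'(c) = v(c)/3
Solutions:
 v(c) = C1*exp(-exp(-c)/3)


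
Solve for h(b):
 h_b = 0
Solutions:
 h(b) = C1


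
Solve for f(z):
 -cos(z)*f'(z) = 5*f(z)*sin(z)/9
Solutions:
 f(z) = C1*cos(z)^(5/9)


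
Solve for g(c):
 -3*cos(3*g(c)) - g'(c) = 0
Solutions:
 g(c) = -asin((C1 + exp(18*c))/(C1 - exp(18*c)))/3 + pi/3
 g(c) = asin((C1 + exp(18*c))/(C1 - exp(18*c)))/3


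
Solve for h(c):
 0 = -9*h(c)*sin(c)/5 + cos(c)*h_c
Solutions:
 h(c) = C1/cos(c)^(9/5)


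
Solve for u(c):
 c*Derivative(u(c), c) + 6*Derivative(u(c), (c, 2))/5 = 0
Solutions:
 u(c) = C1 + C2*erf(sqrt(15)*c/6)


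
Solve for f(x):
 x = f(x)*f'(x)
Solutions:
 f(x) = -sqrt(C1 + x^2)
 f(x) = sqrt(C1 + x^2)


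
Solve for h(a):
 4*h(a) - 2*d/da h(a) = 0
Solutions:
 h(a) = C1*exp(2*a)


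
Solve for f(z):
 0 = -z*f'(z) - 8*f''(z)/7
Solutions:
 f(z) = C1 + C2*erf(sqrt(7)*z/4)


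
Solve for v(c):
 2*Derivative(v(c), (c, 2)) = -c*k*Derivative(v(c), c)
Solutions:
 v(c) = Piecewise((-sqrt(pi)*C1*erf(c*sqrt(k)/2)/sqrt(k) - C2, (k > 0) | (k < 0)), (-C1*c - C2, True))


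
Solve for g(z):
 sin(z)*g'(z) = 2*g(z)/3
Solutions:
 g(z) = C1*(cos(z) - 1)^(1/3)/(cos(z) + 1)^(1/3)


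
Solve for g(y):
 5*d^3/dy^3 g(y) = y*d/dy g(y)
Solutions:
 g(y) = C1 + Integral(C2*airyai(5^(2/3)*y/5) + C3*airybi(5^(2/3)*y/5), y)


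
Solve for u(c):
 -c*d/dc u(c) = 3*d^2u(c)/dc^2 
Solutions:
 u(c) = C1 + C2*erf(sqrt(6)*c/6)


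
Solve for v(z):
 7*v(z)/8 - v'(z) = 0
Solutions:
 v(z) = C1*exp(7*z/8)


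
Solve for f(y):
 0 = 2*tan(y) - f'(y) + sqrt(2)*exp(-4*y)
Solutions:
 f(y) = C1 + log(tan(y)^2 + 1) - sqrt(2)*exp(-4*y)/4


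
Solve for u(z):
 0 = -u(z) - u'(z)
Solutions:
 u(z) = C1*exp(-z)


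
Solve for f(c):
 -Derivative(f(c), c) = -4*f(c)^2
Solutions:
 f(c) = -1/(C1 + 4*c)


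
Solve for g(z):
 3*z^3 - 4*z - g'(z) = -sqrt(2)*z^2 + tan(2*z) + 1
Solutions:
 g(z) = C1 + 3*z^4/4 + sqrt(2)*z^3/3 - 2*z^2 - z + log(cos(2*z))/2


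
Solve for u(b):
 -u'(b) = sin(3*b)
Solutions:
 u(b) = C1 + cos(3*b)/3


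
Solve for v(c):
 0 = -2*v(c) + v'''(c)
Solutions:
 v(c) = C3*exp(2^(1/3)*c) + (C1*sin(2^(1/3)*sqrt(3)*c/2) + C2*cos(2^(1/3)*sqrt(3)*c/2))*exp(-2^(1/3)*c/2)


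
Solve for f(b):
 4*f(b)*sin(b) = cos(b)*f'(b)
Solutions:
 f(b) = C1/cos(b)^4


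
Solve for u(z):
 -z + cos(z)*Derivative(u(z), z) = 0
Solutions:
 u(z) = C1 + Integral(z/cos(z), z)


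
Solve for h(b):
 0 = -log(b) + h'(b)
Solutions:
 h(b) = C1 + b*log(b) - b


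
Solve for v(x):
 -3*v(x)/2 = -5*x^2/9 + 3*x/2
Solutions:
 v(x) = x*(10*x - 27)/27


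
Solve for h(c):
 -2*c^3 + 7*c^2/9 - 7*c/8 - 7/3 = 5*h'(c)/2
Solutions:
 h(c) = C1 - c^4/5 + 14*c^3/135 - 7*c^2/40 - 14*c/15


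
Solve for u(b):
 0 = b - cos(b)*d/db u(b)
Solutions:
 u(b) = C1 + Integral(b/cos(b), b)


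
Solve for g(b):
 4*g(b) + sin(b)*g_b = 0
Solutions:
 g(b) = C1*(cos(b)^2 + 2*cos(b) + 1)/(cos(b)^2 - 2*cos(b) + 1)


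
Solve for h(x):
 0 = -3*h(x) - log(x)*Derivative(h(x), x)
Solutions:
 h(x) = C1*exp(-3*li(x))


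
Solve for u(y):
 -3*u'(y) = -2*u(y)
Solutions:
 u(y) = C1*exp(2*y/3)


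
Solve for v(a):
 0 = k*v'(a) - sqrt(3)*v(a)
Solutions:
 v(a) = C1*exp(sqrt(3)*a/k)


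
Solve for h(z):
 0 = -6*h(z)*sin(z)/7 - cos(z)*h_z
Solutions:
 h(z) = C1*cos(z)^(6/7)


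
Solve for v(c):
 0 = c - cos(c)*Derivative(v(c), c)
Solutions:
 v(c) = C1 + Integral(c/cos(c), c)


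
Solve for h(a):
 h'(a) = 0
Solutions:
 h(a) = C1


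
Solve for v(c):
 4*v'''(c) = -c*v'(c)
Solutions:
 v(c) = C1 + Integral(C2*airyai(-2^(1/3)*c/2) + C3*airybi(-2^(1/3)*c/2), c)


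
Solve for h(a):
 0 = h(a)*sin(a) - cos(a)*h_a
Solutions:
 h(a) = C1/cos(a)


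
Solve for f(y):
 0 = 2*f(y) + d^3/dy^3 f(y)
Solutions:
 f(y) = C3*exp(-2^(1/3)*y) + (C1*sin(2^(1/3)*sqrt(3)*y/2) + C2*cos(2^(1/3)*sqrt(3)*y/2))*exp(2^(1/3)*y/2)


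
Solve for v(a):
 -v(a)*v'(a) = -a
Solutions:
 v(a) = -sqrt(C1 + a^2)
 v(a) = sqrt(C1 + a^2)


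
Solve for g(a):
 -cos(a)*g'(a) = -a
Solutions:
 g(a) = C1 + Integral(a/cos(a), a)


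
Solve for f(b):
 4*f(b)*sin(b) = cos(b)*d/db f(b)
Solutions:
 f(b) = C1/cos(b)^4


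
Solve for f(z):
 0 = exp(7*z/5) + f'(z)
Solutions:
 f(z) = C1 - 5*exp(7*z/5)/7


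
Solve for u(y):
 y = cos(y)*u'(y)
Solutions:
 u(y) = C1 + Integral(y/cos(y), y)


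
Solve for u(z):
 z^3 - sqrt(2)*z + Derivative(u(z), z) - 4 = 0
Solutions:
 u(z) = C1 - z^4/4 + sqrt(2)*z^2/2 + 4*z


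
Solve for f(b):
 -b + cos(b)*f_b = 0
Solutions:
 f(b) = C1 + Integral(b/cos(b), b)


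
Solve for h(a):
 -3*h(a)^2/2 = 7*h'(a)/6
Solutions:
 h(a) = 7/(C1 + 9*a)


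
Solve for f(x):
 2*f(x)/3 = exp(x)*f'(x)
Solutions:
 f(x) = C1*exp(-2*exp(-x)/3)


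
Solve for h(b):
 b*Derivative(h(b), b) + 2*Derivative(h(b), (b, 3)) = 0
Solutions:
 h(b) = C1 + Integral(C2*airyai(-2^(2/3)*b/2) + C3*airybi(-2^(2/3)*b/2), b)


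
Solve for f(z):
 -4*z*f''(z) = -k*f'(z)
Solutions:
 f(z) = C1 + z^(re(k)/4 + 1)*(C2*sin(log(z)*Abs(im(k))/4) + C3*cos(log(z)*im(k)/4))


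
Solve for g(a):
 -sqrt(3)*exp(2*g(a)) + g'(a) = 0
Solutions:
 g(a) = log(-sqrt(-1/(C1 + sqrt(3)*a))) - log(2)/2
 g(a) = log(-1/(C1 + sqrt(3)*a))/2 - log(2)/2


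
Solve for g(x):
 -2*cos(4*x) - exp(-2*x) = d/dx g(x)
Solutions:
 g(x) = C1 - sin(4*x)/2 + exp(-2*x)/2


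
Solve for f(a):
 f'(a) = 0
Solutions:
 f(a) = C1


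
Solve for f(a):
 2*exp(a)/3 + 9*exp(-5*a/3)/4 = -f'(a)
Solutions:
 f(a) = C1 - 2*exp(a)/3 + 27*exp(-5*a/3)/20


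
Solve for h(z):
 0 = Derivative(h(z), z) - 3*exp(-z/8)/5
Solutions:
 h(z) = C1 - 24*exp(-z/8)/5


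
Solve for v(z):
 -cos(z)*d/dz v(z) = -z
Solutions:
 v(z) = C1 + Integral(z/cos(z), z)


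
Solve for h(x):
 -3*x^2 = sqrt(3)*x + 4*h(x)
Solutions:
 h(x) = x*(-3*x - sqrt(3))/4


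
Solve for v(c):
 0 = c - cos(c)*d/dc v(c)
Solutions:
 v(c) = C1 + Integral(c/cos(c), c)


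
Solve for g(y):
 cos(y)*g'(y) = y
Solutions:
 g(y) = C1 + Integral(y/cos(y), y)


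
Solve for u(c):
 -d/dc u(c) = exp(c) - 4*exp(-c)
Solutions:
 u(c) = C1 - exp(c) - 4*exp(-c)


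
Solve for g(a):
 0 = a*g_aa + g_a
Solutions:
 g(a) = C1 + C2*log(a)


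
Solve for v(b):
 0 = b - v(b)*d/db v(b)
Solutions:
 v(b) = -sqrt(C1 + b^2)
 v(b) = sqrt(C1 + b^2)


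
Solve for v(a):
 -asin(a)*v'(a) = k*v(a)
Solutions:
 v(a) = C1*exp(-k*Integral(1/asin(a), a))


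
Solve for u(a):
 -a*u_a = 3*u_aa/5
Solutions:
 u(a) = C1 + C2*erf(sqrt(30)*a/6)


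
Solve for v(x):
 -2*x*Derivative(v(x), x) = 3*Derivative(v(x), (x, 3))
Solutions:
 v(x) = C1 + Integral(C2*airyai(-2^(1/3)*3^(2/3)*x/3) + C3*airybi(-2^(1/3)*3^(2/3)*x/3), x)


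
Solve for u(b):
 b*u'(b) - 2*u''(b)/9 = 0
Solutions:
 u(b) = C1 + C2*erfi(3*b/2)


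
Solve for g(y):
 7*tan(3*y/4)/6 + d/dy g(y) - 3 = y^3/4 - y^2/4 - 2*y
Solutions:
 g(y) = C1 + y^4/16 - y^3/12 - y^2 + 3*y + 14*log(cos(3*y/4))/9


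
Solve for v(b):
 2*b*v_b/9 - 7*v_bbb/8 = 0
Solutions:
 v(b) = C1 + Integral(C2*airyai(2*294^(1/3)*b/21) + C3*airybi(2*294^(1/3)*b/21), b)


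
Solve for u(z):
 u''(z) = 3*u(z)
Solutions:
 u(z) = C1*exp(-sqrt(3)*z) + C2*exp(sqrt(3)*z)


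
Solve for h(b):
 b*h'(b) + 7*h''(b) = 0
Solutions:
 h(b) = C1 + C2*erf(sqrt(14)*b/14)


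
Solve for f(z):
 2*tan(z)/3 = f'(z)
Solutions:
 f(z) = C1 - 2*log(cos(z))/3


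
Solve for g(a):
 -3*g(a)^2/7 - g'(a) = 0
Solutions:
 g(a) = 7/(C1 + 3*a)


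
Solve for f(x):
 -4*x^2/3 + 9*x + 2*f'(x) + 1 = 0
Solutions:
 f(x) = C1 + 2*x^3/9 - 9*x^2/4 - x/2


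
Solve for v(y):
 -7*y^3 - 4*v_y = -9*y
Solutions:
 v(y) = C1 - 7*y^4/16 + 9*y^2/8


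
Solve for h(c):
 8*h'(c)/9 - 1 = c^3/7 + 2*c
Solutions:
 h(c) = C1 + 9*c^4/224 + 9*c^2/8 + 9*c/8


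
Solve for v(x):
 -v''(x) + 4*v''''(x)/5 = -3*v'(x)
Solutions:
 v(x) = C1 + C2*exp(15^(1/3)*x*(15^(1/3)/(sqrt(714) + 27)^(1/3) + (sqrt(714) + 27)^(1/3))/12)*sin(3^(1/6)*5^(1/3)*x*(-3^(2/3)*(sqrt(714) + 27)^(1/3) + 3*5^(1/3)/(sqrt(714) + 27)^(1/3))/12) + C3*exp(15^(1/3)*x*(15^(1/3)/(sqrt(714) + 27)^(1/3) + (sqrt(714) + 27)^(1/3))/12)*cos(3^(1/6)*5^(1/3)*x*(-3^(2/3)*(sqrt(714) + 27)^(1/3) + 3*5^(1/3)/(sqrt(714) + 27)^(1/3))/12) + C4*exp(-15^(1/3)*x*(15^(1/3)/(sqrt(714) + 27)^(1/3) + (sqrt(714) + 27)^(1/3))/6)


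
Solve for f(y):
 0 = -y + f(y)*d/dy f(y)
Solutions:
 f(y) = -sqrt(C1 + y^2)
 f(y) = sqrt(C1 + y^2)


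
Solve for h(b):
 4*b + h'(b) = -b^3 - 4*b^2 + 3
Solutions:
 h(b) = C1 - b^4/4 - 4*b^3/3 - 2*b^2 + 3*b


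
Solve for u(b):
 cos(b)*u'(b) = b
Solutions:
 u(b) = C1 + Integral(b/cos(b), b)


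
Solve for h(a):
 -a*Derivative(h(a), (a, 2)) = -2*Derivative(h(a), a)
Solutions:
 h(a) = C1 + C2*a^3


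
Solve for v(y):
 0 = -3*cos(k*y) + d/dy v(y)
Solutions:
 v(y) = C1 + 3*sin(k*y)/k


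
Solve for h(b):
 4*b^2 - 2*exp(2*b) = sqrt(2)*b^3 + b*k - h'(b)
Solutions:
 h(b) = C1 + sqrt(2)*b^4/4 - 4*b^3/3 + b^2*k/2 + exp(2*b)


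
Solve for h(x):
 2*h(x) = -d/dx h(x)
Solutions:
 h(x) = C1*exp(-2*x)


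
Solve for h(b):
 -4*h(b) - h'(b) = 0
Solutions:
 h(b) = C1*exp(-4*b)


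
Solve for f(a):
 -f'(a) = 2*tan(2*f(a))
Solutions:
 f(a) = -asin(C1*exp(-4*a))/2 + pi/2
 f(a) = asin(C1*exp(-4*a))/2


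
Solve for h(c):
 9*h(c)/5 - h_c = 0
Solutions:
 h(c) = C1*exp(9*c/5)


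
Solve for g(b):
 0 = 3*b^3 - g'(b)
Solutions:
 g(b) = C1 + 3*b^4/4


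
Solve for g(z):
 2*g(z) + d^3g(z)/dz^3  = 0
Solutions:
 g(z) = C3*exp(-2^(1/3)*z) + (C1*sin(2^(1/3)*sqrt(3)*z/2) + C2*cos(2^(1/3)*sqrt(3)*z/2))*exp(2^(1/3)*z/2)


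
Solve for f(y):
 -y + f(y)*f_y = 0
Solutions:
 f(y) = -sqrt(C1 + y^2)
 f(y) = sqrt(C1 + y^2)


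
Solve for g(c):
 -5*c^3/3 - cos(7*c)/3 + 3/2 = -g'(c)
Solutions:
 g(c) = C1 + 5*c^4/12 - 3*c/2 + sin(7*c)/21


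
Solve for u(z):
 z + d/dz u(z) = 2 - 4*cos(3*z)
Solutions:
 u(z) = C1 - z^2/2 + 2*z - 4*sin(3*z)/3


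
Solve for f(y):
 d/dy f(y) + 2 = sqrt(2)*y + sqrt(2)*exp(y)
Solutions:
 f(y) = C1 + sqrt(2)*y^2/2 - 2*y + sqrt(2)*exp(y)


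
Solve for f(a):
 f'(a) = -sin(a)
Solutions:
 f(a) = C1 + cos(a)


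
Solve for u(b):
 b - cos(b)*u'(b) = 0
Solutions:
 u(b) = C1 + Integral(b/cos(b), b)


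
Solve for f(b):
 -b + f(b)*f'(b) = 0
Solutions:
 f(b) = -sqrt(C1 + b^2)
 f(b) = sqrt(C1 + b^2)


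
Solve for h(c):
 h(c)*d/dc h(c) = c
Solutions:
 h(c) = -sqrt(C1 + c^2)
 h(c) = sqrt(C1 + c^2)


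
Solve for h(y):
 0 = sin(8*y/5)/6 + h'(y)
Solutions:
 h(y) = C1 + 5*cos(8*y/5)/48


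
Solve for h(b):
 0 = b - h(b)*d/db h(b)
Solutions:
 h(b) = -sqrt(C1 + b^2)
 h(b) = sqrt(C1 + b^2)


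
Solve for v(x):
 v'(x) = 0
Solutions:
 v(x) = C1


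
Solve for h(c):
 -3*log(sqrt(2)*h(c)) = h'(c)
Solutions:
 2*Integral(1/(2*log(_y) + log(2)), (_y, h(c)))/3 = C1 - c


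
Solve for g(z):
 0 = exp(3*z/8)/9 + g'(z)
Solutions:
 g(z) = C1 - 8*exp(3*z/8)/27


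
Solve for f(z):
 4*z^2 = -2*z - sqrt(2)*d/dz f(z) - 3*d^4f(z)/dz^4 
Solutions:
 f(z) = C1 + C4*exp(-2^(1/6)*3^(2/3)*z/3) - 2*sqrt(2)*z^3/3 - sqrt(2)*z^2/2 + (C2*sin(6^(1/6)*z/2) + C3*cos(6^(1/6)*z/2))*exp(2^(1/6)*3^(2/3)*z/6)


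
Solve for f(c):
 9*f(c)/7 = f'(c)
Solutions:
 f(c) = C1*exp(9*c/7)
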